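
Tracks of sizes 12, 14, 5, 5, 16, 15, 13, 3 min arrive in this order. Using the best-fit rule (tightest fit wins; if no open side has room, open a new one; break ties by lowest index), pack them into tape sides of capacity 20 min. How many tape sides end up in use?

5

  12 → side 1 (new)  [load 12/20]
  14 → side 2 (new)  [load 14/20]
  5 → side 2  [load 19/20]
  5 → side 1  [load 17/20]
  16 → side 3 (new)  [load 16/20]
  15 → side 4 (new)  [load 15/20]
  13 → side 5 (new)  [load 13/20]
  3 → side 1  [load 20/20]
5 tape sides opened.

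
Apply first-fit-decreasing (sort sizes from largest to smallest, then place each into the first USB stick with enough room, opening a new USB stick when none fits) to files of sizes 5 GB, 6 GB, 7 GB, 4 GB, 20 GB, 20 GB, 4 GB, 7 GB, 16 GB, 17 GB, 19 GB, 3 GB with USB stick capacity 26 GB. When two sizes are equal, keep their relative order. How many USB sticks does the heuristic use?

6

Sorted descending: 20, 20, 19, 17, 16, 7, 7, 6, 5, 4, 4, 3.
  20 → USB stick 1 (new)  [load 20/26]
  20 → USB stick 2 (new)  [load 20/26]
  19 → USB stick 3 (new)  [load 19/26]
  17 → USB stick 4 (new)  [load 17/26]
  16 → USB stick 5 (new)  [load 16/26]
  7 → USB stick 3  [load 26/26]
  7 → USB stick 4  [load 24/26]
  6 → USB stick 1  [load 26/26]
  5 → USB stick 2  [load 25/26]
  4 → USB stick 5  [load 20/26]
  4 → USB stick 5  [load 24/26]
  3 → USB stick 6 (new)  [load 3/26]
6 USB sticks opened.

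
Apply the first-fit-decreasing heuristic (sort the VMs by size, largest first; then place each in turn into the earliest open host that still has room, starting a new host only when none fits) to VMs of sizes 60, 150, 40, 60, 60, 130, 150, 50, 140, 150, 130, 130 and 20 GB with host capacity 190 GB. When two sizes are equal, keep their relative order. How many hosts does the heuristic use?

Sorted descending: 150, 150, 150, 140, 130, 130, 130, 60, 60, 60, 50, 40, 20.
  150 → host 1 (new)  [load 150/190]
  150 → host 2 (new)  [load 150/190]
  150 → host 3 (new)  [load 150/190]
  140 → host 4 (new)  [load 140/190]
  130 → host 5 (new)  [load 130/190]
  130 → host 6 (new)  [load 130/190]
  130 → host 7 (new)  [load 130/190]
  60 → host 5  [load 190/190]
  60 → host 6  [load 190/190]
  60 → host 7  [load 190/190]
  50 → host 4  [load 190/190]
  40 → host 1  [load 190/190]
  20 → host 2  [load 170/190]
7 hosts opened.

7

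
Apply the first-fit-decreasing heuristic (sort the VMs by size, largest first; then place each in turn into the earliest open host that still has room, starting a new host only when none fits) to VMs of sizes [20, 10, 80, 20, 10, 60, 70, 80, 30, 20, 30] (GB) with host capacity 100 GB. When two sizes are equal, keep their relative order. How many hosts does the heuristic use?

Sorted descending: 80, 80, 70, 60, 30, 30, 20, 20, 20, 10, 10.
  80 → host 1 (new)  [load 80/100]
  80 → host 2 (new)  [load 80/100]
  70 → host 3 (new)  [load 70/100]
  60 → host 4 (new)  [load 60/100]
  30 → host 3  [load 100/100]
  30 → host 4  [load 90/100]
  20 → host 1  [load 100/100]
  20 → host 2  [load 100/100]
  20 → host 5 (new)  [load 20/100]
  10 → host 4  [load 100/100]
  10 → host 5  [load 30/100]
5 hosts opened.

5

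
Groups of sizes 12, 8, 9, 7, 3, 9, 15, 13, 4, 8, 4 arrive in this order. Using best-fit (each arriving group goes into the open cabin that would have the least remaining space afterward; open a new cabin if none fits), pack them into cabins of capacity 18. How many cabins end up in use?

  12 → cabin 1 (new)  [load 12/18]
  8 → cabin 2 (new)  [load 8/18]
  9 → cabin 2  [load 17/18]
  7 → cabin 3 (new)  [load 7/18]
  3 → cabin 1  [load 15/18]
  9 → cabin 3  [load 16/18]
  15 → cabin 4 (new)  [load 15/18]
  13 → cabin 5 (new)  [load 13/18]
  4 → cabin 5  [load 17/18]
  8 → cabin 6 (new)  [load 8/18]
  4 → cabin 6  [load 12/18]
6 cabins opened.

6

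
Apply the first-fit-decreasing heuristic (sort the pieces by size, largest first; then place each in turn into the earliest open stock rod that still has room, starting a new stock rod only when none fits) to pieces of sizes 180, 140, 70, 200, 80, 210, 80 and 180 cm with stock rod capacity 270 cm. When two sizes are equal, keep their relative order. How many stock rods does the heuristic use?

Sorted descending: 210, 200, 180, 180, 140, 80, 80, 70.
  210 → stock rod 1 (new)  [load 210/270]
  200 → stock rod 2 (new)  [load 200/270]
  180 → stock rod 3 (new)  [load 180/270]
  180 → stock rod 4 (new)  [load 180/270]
  140 → stock rod 5 (new)  [load 140/270]
  80 → stock rod 3  [load 260/270]
  80 → stock rod 4  [load 260/270]
  70 → stock rod 2  [load 270/270]
5 stock rods opened.

5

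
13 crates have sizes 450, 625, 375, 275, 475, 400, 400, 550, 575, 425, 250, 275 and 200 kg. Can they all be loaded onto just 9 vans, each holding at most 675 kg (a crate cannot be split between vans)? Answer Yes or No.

A valid assignment using 9 vans:
  van 1: 625 = 625
  van 2: 575 = 575
  van 3: 550 = 550
  van 4: 475 + 200 = 675
  van 5: 450 = 450
  van 6: 425 + 250 = 675
  van 7: 400 + 275 = 675
  van 8: 400 + 275 = 675
  van 9: 375 = 375
Every load is within 675 kg, so 9 vans suffice.

Yes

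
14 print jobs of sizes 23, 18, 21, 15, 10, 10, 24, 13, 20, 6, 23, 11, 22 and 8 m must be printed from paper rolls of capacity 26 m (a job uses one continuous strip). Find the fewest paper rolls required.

10

Total = 24 + 23 + 23 + 22 + 21 + 20 + 18 + 15 + 13 + 11 + 10 + 10 + 8 + 6 = 224 m.
Lower bound: ⌈224/26⌉ = 9 paper rolls.
A packing using 10 paper rolls:
  roll 1: 24 = 24
  roll 2: 23 = 23
  roll 3: 23 = 23
  roll 4: 22 = 22
  roll 5: 21 = 21
  roll 6: 20 + 6 = 26
  roll 7: 18 + 8 = 26
  roll 8: 15 + 11 = 26
  roll 9: 13 + 10 = 23
  roll 10: 10 = 10
No arrangement into 9 paper rolls stays within capacity, so 10 is optimal.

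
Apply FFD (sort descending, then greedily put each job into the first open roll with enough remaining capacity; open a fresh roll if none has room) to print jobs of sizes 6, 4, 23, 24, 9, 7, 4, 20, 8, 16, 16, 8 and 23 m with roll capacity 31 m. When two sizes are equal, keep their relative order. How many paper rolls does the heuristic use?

6

Sorted descending: 24, 23, 23, 20, 16, 16, 9, 8, 8, 7, 6, 4, 4.
  24 → roll 1 (new)  [load 24/31]
  23 → roll 2 (new)  [load 23/31]
  23 → roll 3 (new)  [load 23/31]
  20 → roll 4 (new)  [load 20/31]
  16 → roll 5 (new)  [load 16/31]
  16 → roll 6 (new)  [load 16/31]
  9 → roll 4  [load 29/31]
  8 → roll 2  [load 31/31]
  8 → roll 3  [load 31/31]
  7 → roll 1  [load 31/31]
  6 → roll 5  [load 22/31]
  4 → roll 5  [load 26/31]
  4 → roll 5  [load 30/31]
6 paper rolls opened.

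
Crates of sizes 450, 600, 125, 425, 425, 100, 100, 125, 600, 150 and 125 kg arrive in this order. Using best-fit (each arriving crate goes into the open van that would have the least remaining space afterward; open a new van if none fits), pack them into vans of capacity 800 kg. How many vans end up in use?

5

  450 → van 1 (new)  [load 450/800]
  600 → van 2 (new)  [load 600/800]
  125 → van 2  [load 725/800]
  425 → van 3 (new)  [load 425/800]
  425 → van 4 (new)  [load 425/800]
  100 → van 1  [load 550/800]
  100 → van 1  [load 650/800]
  125 → van 1  [load 775/800]
  600 → van 5 (new)  [load 600/800]
  150 → van 5  [load 750/800]
  125 → van 3  [load 550/800]
5 vans opened.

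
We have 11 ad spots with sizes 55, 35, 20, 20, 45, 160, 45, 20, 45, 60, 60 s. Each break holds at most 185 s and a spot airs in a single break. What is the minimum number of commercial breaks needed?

Total = 160 + 60 + 60 + 55 + 45 + 45 + 45 + 35 + 20 + 20 + 20 = 565 s.
Lower bound: ⌈565/185⌉ = 4 commercial breaks.
A packing using 4 commercial breaks:
  break 1: 160 + 20 = 180
  break 2: 60 + 60 + 55 = 175
  break 3: 45 + 45 + 45 + 35 = 170
  break 4: 20 + 20 = 40
This matches the lower bound, so 4 is optimal.

4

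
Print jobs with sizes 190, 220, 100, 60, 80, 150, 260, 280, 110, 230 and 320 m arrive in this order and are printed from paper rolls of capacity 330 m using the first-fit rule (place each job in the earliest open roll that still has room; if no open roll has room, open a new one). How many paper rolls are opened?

8

  190 → roll 1 (new)  [load 190/330]
  220 → roll 2 (new)  [load 220/330]
  100 → roll 1  [load 290/330]
  60 → roll 2  [load 280/330]
  80 → roll 3 (new)  [load 80/330]
  150 → roll 3  [load 230/330]
  260 → roll 4 (new)  [load 260/330]
  280 → roll 5 (new)  [load 280/330]
  110 → roll 6 (new)  [load 110/330]
  230 → roll 7 (new)  [load 230/330]
  320 → roll 8 (new)  [load 320/330]
8 paper rolls opened.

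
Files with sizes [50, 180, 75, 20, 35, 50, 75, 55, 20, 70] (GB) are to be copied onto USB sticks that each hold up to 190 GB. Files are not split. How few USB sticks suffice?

Total = 180 + 75 + 75 + 70 + 55 + 50 + 50 + 35 + 20 + 20 = 630 GB.
Lower bound: ⌈630/190⌉ = 4 USB sticks.
A packing using 4 USB sticks:
  USB stick 1: 180 = 180
  USB stick 2: 75 + 75 + 35 = 185
  USB stick 3: 70 + 55 + 50 = 175
  USB stick 4: 50 + 20 + 20 = 90
This matches the lower bound, so 4 is optimal.

4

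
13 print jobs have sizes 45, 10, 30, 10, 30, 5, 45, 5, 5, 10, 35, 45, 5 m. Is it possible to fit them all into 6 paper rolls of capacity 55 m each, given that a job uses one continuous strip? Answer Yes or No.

Yes

A valid assignment using 6 paper rolls:
  roll 1: 45 + 10 = 55
  roll 2: 45 + 10 = 55
  roll 3: 45 + 10 = 55
  roll 4: 35 + 5 + 5 + 5 + 5 = 55
  roll 5: 30 = 30
  roll 6: 30 = 30
Every load is within 55 m, so 6 paper rolls suffice.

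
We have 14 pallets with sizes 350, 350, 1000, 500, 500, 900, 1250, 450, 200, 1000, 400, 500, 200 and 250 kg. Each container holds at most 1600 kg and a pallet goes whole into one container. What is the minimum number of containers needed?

Total = 1250 + 1000 + 1000 + 900 + 500 + 500 + 500 + 450 + 400 + 350 + 350 + 250 + 200 + 200 = 7850 kg.
Lower bound: ⌈7850/1600⌉ = 5 containers.
A packing using 5 containers:
  container 1: 1250 + 350 = 1600
  container 2: 1000 + 500 = 1500
  container 3: 1000 + 400 + 200 = 1600
  container 4: 900 + 500 + 200 = 1600
  container 5: 500 + 450 + 350 + 250 = 1550
This matches the lower bound, so 5 is optimal.

5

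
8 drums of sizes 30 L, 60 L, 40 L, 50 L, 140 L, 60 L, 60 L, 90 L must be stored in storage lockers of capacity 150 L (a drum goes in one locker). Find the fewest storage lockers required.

4

Total = 140 + 90 + 60 + 60 + 60 + 50 + 40 + 30 = 530 L.
Lower bound: ⌈530/150⌉ = 4 storage lockers.
A packing using 4 storage lockers:
  locker 1: 140 = 140
  locker 2: 90 + 60 = 150
  locker 3: 60 + 60 + 30 = 150
  locker 4: 50 + 40 = 90
This matches the lower bound, so 4 is optimal.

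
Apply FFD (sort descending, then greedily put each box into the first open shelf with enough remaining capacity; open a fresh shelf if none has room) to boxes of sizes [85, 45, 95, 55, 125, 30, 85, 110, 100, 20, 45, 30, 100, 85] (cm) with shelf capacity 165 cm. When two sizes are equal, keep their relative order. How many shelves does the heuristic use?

8

Sorted descending: 125, 110, 100, 100, 95, 85, 85, 85, 55, 45, 45, 30, 30, 20.
  125 → shelf 1 (new)  [load 125/165]
  110 → shelf 2 (new)  [load 110/165]
  100 → shelf 3 (new)  [load 100/165]
  100 → shelf 4 (new)  [load 100/165]
  95 → shelf 5 (new)  [load 95/165]
  85 → shelf 6 (new)  [load 85/165]
  85 → shelf 7 (new)  [load 85/165]
  85 → shelf 8 (new)  [load 85/165]
  55 → shelf 2  [load 165/165]
  45 → shelf 3  [load 145/165]
  45 → shelf 4  [load 145/165]
  30 → shelf 1  [load 155/165]
  30 → shelf 5  [load 125/165]
  20 → shelf 3  [load 165/165]
8 shelves opened.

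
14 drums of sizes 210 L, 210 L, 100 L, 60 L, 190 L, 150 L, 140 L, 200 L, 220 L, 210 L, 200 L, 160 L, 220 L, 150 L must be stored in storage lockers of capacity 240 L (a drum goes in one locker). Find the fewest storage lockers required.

12

Total = 220 + 220 + 210 + 210 + 210 + 200 + 200 + 190 + 160 + 150 + 150 + 140 + 100 + 60 = 2420 L.
Lower bound: ⌈2420/240⌉ = 11 storage lockers.
Also, 12 drums each exceed 120 L, and no two of those can share a locker, so at least 12 storage lockers are needed.
A packing using 12 storage lockers:
  locker 1: 220 = 220
  locker 2: 220 = 220
  locker 3: 210 = 210
  locker 4: 210 = 210
  locker 5: 210 = 210
  locker 6: 200 = 200
  locker 7: 200 = 200
  locker 8: 190 = 190
  locker 9: 160 + 60 = 220
  locker 10: 150 = 150
  locker 11: 150 = 150
  locker 12: 140 + 100 = 240
This matches the lower bound, so 12 is optimal.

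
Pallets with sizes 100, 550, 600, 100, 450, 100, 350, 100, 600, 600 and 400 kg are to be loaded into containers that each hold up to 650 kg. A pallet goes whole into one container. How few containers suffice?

7

Total = 600 + 600 + 600 + 550 + 450 + 400 + 350 + 100 + 100 + 100 + 100 = 3950 kg.
Lower bound: ⌈3950/650⌉ = 7 containers.
A packing using 7 containers:
  container 1: 600 = 600
  container 2: 600 = 600
  container 3: 600 = 600
  container 4: 550 + 100 = 650
  container 5: 450 + 100 + 100 = 650
  container 6: 400 + 100 = 500
  container 7: 350 = 350
This matches the lower bound, so 7 is optimal.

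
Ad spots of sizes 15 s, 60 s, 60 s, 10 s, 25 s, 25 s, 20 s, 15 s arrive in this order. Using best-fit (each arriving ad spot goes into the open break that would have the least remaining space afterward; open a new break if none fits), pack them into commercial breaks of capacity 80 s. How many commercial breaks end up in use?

  15 → break 1 (new)  [load 15/80]
  60 → break 1  [load 75/80]
  60 → break 2 (new)  [load 60/80]
  10 → break 2  [load 70/80]
  25 → break 3 (new)  [load 25/80]
  25 → break 3  [load 50/80]
  20 → break 3  [load 70/80]
  15 → break 4 (new)  [load 15/80]
4 commercial breaks opened.

4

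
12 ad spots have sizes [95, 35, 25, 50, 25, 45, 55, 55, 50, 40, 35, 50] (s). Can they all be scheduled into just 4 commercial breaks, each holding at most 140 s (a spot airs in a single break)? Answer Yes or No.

Yes

A valid assignment using 4 commercial breaks:
  break 1: 95 + 45 = 140
  break 2: 55 + 50 + 35 = 140
  break 3: 55 + 50 + 35 = 140
  break 4: 50 + 40 + 25 + 25 = 140
Every load is within 140 s, so 4 commercial breaks suffice.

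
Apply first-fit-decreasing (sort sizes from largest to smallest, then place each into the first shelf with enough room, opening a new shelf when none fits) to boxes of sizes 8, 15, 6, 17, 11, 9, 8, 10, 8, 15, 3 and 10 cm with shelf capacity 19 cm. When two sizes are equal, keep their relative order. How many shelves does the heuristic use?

7

Sorted descending: 17, 15, 15, 11, 10, 10, 9, 8, 8, 8, 6, 3.
  17 → shelf 1 (new)  [load 17/19]
  15 → shelf 2 (new)  [load 15/19]
  15 → shelf 3 (new)  [load 15/19]
  11 → shelf 4 (new)  [load 11/19]
  10 → shelf 5 (new)  [load 10/19]
  10 → shelf 6 (new)  [load 10/19]
  9 → shelf 5  [load 19/19]
  8 → shelf 4  [load 19/19]
  8 → shelf 6  [load 18/19]
  8 → shelf 7 (new)  [load 8/19]
  6 → shelf 7  [load 14/19]
  3 → shelf 2  [load 18/19]
7 shelves opened.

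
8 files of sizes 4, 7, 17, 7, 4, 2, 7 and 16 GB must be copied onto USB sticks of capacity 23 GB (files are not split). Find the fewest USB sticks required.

Total = 17 + 16 + 7 + 7 + 7 + 4 + 4 + 2 = 64 GB.
Lower bound: ⌈64/23⌉ = 3 USB sticks.
A packing using 3 USB sticks:
  USB stick 1: 17 + 4 + 2 = 23
  USB stick 2: 16 + 7 = 23
  USB stick 3: 7 + 7 + 4 = 18
This matches the lower bound, so 3 is optimal.

3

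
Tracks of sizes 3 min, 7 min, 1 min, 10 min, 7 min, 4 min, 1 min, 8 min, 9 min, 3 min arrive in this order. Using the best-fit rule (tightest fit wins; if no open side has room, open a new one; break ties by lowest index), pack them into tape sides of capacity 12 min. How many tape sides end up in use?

  3 → side 1 (new)  [load 3/12]
  7 → side 1  [load 10/12]
  1 → side 1  [load 11/12]
  10 → side 2 (new)  [load 10/12]
  7 → side 3 (new)  [load 7/12]
  4 → side 3  [load 11/12]
  1 → side 1  [load 12/12]
  8 → side 4 (new)  [load 8/12]
  9 → side 5 (new)  [load 9/12]
  3 → side 5  [load 12/12]
5 tape sides opened.

5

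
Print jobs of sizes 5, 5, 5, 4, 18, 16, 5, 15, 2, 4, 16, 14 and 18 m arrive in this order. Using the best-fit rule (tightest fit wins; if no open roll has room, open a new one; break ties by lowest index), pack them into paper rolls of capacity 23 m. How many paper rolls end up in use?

  5 → roll 1 (new)  [load 5/23]
  5 → roll 1  [load 10/23]
  5 → roll 1  [load 15/23]
  4 → roll 1  [load 19/23]
  18 → roll 2 (new)  [load 18/23]
  16 → roll 3 (new)  [load 16/23]
  5 → roll 2  [load 23/23]
  15 → roll 4 (new)  [load 15/23]
  2 → roll 1  [load 21/23]
  4 → roll 3  [load 20/23]
  16 → roll 5 (new)  [load 16/23]
  14 → roll 6 (new)  [load 14/23]
  18 → roll 7 (new)  [load 18/23]
7 paper rolls opened.

7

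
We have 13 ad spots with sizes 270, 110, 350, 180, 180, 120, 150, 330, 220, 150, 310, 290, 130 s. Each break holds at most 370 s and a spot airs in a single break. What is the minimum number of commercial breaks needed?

9

Total = 350 + 330 + 310 + 290 + 270 + 220 + 180 + 180 + 150 + 150 + 130 + 120 + 110 = 2790 s.
Lower bound: ⌈2790/370⌉ = 8 commercial breaks.
A packing using 9 commercial breaks:
  break 1: 350 = 350
  break 2: 330 = 330
  break 3: 310 = 310
  break 4: 290 = 290
  break 5: 270 = 270
  break 6: 220 + 150 = 370
  break 7: 180 + 180 = 360
  break 8: 150 + 130 = 280
  break 9: 120 + 110 = 230
No arrangement into 8 commercial breaks stays within capacity, so 9 is optimal.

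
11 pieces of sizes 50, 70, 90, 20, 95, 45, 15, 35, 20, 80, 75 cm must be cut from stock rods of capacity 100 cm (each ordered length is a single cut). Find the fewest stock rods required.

Total = 95 + 90 + 80 + 75 + 70 + 50 + 45 + 35 + 20 + 20 + 15 = 595 cm.
Lower bound: ⌈595/100⌉ = 6 stock rods.
A packing using 7 stock rods:
  stock rod 1: 95 = 95
  stock rod 2: 90 = 90
  stock rod 3: 80 + 20 = 100
  stock rod 4: 75 + 20 = 95
  stock rod 5: 70 + 15 = 85
  stock rod 6: 50 + 45 = 95
  stock rod 7: 35 = 35
No arrangement into 6 stock rods stays within capacity, so 7 is optimal.

7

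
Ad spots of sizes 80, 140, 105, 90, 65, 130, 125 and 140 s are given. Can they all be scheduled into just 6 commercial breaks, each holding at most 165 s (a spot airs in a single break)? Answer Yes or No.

No

Total = 875 s; ⌈875/165⌉ = 6.
The bound of 6 does not rule out 6, but exhaustive search shows no assignment into 6 commercial breaks of capacity 165 s exists — the minimum is 7.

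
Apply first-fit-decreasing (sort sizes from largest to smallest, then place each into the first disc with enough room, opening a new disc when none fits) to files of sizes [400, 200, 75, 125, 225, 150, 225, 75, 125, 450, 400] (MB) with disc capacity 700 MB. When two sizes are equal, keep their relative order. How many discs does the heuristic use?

Sorted descending: 450, 400, 400, 225, 225, 200, 150, 125, 125, 75, 75.
  450 → disc 1 (new)  [load 450/700]
  400 → disc 2 (new)  [load 400/700]
  400 → disc 3 (new)  [load 400/700]
  225 → disc 1  [load 675/700]
  225 → disc 2  [load 625/700]
  200 → disc 3  [load 600/700]
  150 → disc 4 (new)  [load 150/700]
  125 → disc 4  [load 275/700]
  125 → disc 4  [load 400/700]
  75 → disc 2  [load 700/700]
  75 → disc 3  [load 675/700]
4 discs opened.

4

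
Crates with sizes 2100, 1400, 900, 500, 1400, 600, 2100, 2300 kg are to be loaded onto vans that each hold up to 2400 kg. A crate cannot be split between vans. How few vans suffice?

6

Total = 2300 + 2100 + 2100 + 1400 + 1400 + 900 + 600 + 500 = 11300 kg.
Lower bound: ⌈11300/2400⌉ = 5 vans.
A packing using 6 vans:
  van 1: 2300 = 2300
  van 2: 2100 = 2100
  van 3: 2100 = 2100
  van 4: 1400 + 900 = 2300
  van 5: 1400 + 600 = 2000
  van 6: 500 = 500
No arrangement into 5 vans stays within capacity, so 6 is optimal.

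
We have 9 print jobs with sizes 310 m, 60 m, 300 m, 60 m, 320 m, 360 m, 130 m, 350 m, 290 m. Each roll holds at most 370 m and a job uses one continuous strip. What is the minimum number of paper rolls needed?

7

Total = 360 + 350 + 320 + 310 + 300 + 290 + 130 + 60 + 60 = 2180 m.
Lower bound: ⌈2180/370⌉ = 6 paper rolls.
A packing using 7 paper rolls:
  roll 1: 360 = 360
  roll 2: 350 = 350
  roll 3: 320 = 320
  roll 4: 310 + 60 = 370
  roll 5: 300 + 60 = 360
  roll 6: 290 = 290
  roll 7: 130 = 130
No arrangement into 6 paper rolls stays within capacity, so 7 is optimal.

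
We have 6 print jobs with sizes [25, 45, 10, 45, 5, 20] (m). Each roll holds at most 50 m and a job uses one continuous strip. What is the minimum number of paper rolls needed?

Total = 45 + 45 + 25 + 20 + 10 + 5 = 150 m.
Lower bound: ⌈150/50⌉ = 3 paper rolls.
A packing using 4 paper rolls:
  roll 1: 45 + 5 = 50
  roll 2: 45 = 45
  roll 3: 25 + 20 = 45
  roll 4: 10 = 10
No arrangement into 3 paper rolls stays within capacity, so 4 is optimal.

4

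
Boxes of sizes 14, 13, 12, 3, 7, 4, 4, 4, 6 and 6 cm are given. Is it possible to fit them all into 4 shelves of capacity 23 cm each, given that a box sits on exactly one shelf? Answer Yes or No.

A valid assignment using 4 shelves:
  shelf 1: 14 + 7 = 21
  shelf 2: 13 + 6 + 4 = 23
  shelf 3: 12 + 6 + 4 = 22
  shelf 4: 4 + 3 = 7
Every load is within 23 cm, so 4 shelves suffice.

Yes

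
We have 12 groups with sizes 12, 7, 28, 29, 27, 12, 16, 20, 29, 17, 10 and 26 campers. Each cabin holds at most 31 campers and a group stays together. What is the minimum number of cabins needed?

9

Total = 29 + 29 + 28 + 27 + 26 + 20 + 17 + 16 + 12 + 12 + 10 + 7 = 233 campers.
Lower bound: ⌈233/31⌉ = 8 cabins.
A packing using 9 cabins:
  cabin 1: 29 = 29
  cabin 2: 29 = 29
  cabin 3: 28 = 28
  cabin 4: 27 = 27
  cabin 5: 26 = 26
  cabin 6: 20 + 10 = 30
  cabin 7: 17 + 12 = 29
  cabin 8: 16 + 12 = 28
  cabin 9: 7 = 7
No arrangement into 8 cabins stays within capacity, so 9 is optimal.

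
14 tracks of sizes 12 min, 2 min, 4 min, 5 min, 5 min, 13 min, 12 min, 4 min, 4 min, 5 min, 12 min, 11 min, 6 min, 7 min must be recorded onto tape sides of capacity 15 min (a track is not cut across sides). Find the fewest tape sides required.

8

Total = 13 + 12 + 12 + 12 + 11 + 7 + 6 + 5 + 5 + 5 + 4 + 4 + 4 + 2 = 102 min.
Lower bound: ⌈102/15⌉ = 7 tape sides.
A packing using 8 tape sides:
  side 1: 13 + 2 = 15
  side 2: 12 = 12
  side 3: 12 = 12
  side 4: 12 = 12
  side 5: 11 + 4 = 15
  side 6: 7 + 6 = 13
  side 7: 5 + 5 + 5 = 15
  side 8: 4 + 4 = 8
No arrangement into 7 tape sides stays within capacity, so 8 is optimal.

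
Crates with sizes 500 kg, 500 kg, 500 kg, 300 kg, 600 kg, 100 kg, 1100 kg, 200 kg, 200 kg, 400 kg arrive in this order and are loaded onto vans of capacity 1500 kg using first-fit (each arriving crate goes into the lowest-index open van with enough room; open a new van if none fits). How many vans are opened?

3

  500 → van 1 (new)  [load 500/1500]
  500 → van 1  [load 1000/1500]
  500 → van 1  [load 1500/1500]
  300 → van 2 (new)  [load 300/1500]
  600 → van 2  [load 900/1500]
  100 → van 2  [load 1000/1500]
  1100 → van 3 (new)  [load 1100/1500]
  200 → van 2  [load 1200/1500]
  200 → van 2  [load 1400/1500]
  400 → van 3  [load 1500/1500]
3 vans opened.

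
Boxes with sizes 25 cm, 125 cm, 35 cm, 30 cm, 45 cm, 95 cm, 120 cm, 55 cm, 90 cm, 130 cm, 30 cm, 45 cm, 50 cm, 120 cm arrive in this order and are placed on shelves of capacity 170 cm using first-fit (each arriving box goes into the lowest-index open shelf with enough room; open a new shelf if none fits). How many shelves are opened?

  25 → shelf 1 (new)  [load 25/170]
  125 → shelf 1  [load 150/170]
  35 → shelf 2 (new)  [load 35/170]
  30 → shelf 2  [load 65/170]
  45 → shelf 2  [load 110/170]
  95 → shelf 3 (new)  [load 95/170]
  120 → shelf 4 (new)  [load 120/170]
  55 → shelf 2  [load 165/170]
  90 → shelf 5 (new)  [load 90/170]
  130 → shelf 6 (new)  [load 130/170]
  30 → shelf 3  [load 125/170]
  45 → shelf 3  [load 170/170]
  50 → shelf 4  [load 170/170]
  120 → shelf 7 (new)  [load 120/170]
7 shelves opened.

7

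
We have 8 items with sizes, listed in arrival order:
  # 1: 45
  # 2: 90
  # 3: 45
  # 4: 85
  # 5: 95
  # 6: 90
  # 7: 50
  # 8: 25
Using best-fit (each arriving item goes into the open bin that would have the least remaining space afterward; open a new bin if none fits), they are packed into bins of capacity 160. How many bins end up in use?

4

  45 → bin 1 (new)  [load 45/160]
  90 → bin 1  [load 135/160]
  45 → bin 2 (new)  [load 45/160]
  85 → bin 2  [load 130/160]
  95 → bin 3 (new)  [load 95/160]
  90 → bin 4 (new)  [load 90/160]
  50 → bin 3  [load 145/160]
  25 → bin 1  [load 160/160]
4 bins opened.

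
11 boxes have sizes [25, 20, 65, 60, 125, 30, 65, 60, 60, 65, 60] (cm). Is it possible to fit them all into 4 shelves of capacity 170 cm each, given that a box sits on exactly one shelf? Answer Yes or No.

No

Total = 635 cm; ⌈635/170⌉ = 4.
The bound of 4 does not rule out 4, but exhaustive search shows no assignment into 4 shelves of capacity 170 cm exists — the minimum is 5.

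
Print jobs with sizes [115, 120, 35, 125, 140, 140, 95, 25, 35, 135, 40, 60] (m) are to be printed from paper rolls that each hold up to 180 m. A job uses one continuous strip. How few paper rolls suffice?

7

Total = 140 + 140 + 135 + 125 + 120 + 115 + 95 + 60 + 40 + 35 + 35 + 25 = 1065 m.
Lower bound: ⌈1065/180⌉ = 6 paper rolls.
Also, 7 print jobs each exceed 90 m, and no two of those can share a roll, so at least 7 paper rolls are needed.
A packing using 7 paper rolls:
  roll 1: 140 + 40 = 180
  roll 2: 140 + 35 = 175
  roll 3: 135 + 35 = 170
  roll 4: 125 + 25 = 150
  roll 5: 120 + 60 = 180
  roll 6: 115 = 115
  roll 7: 95 = 95
This matches the lower bound, so 7 is optimal.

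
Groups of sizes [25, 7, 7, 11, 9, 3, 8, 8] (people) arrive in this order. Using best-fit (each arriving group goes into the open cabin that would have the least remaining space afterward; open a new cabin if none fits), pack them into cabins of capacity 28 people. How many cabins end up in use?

  25 → cabin 1 (new)  [load 25/28]
  7 → cabin 2 (new)  [load 7/28]
  7 → cabin 2  [load 14/28]
  11 → cabin 2  [load 25/28]
  9 → cabin 3 (new)  [load 9/28]
  3 → cabin 1  [load 28/28]
  8 → cabin 3  [load 17/28]
  8 → cabin 3  [load 25/28]
3 cabins opened.

3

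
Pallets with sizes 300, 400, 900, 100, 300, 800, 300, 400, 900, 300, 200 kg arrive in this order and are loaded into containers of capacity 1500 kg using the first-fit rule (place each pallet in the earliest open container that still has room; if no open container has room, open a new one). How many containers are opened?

  300 → container 1 (new)  [load 300/1500]
  400 → container 1  [load 700/1500]
  900 → container 2 (new)  [load 900/1500]
  100 → container 1  [load 800/1500]
  300 → container 1  [load 1100/1500]
  800 → container 3 (new)  [load 800/1500]
  300 → container 1  [load 1400/1500]
  400 → container 2  [load 1300/1500]
  900 → container 4 (new)  [load 900/1500]
  300 → container 3  [load 1100/1500]
  200 → container 2  [load 1500/1500]
4 containers opened.

4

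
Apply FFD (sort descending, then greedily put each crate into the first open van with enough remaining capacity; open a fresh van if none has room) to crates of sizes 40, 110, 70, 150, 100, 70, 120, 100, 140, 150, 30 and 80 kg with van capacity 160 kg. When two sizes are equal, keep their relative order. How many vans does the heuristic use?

Sorted descending: 150, 150, 140, 120, 110, 100, 100, 80, 70, 70, 40, 30.
  150 → van 1 (new)  [load 150/160]
  150 → van 2 (new)  [load 150/160]
  140 → van 3 (new)  [load 140/160]
  120 → van 4 (new)  [load 120/160]
  110 → van 5 (new)  [load 110/160]
  100 → van 6 (new)  [load 100/160]
  100 → van 7 (new)  [load 100/160]
  80 → van 8 (new)  [load 80/160]
  70 → van 8  [load 150/160]
  70 → van 9 (new)  [load 70/160]
  40 → van 4  [load 160/160]
  30 → van 5  [load 140/160]
9 vans opened.

9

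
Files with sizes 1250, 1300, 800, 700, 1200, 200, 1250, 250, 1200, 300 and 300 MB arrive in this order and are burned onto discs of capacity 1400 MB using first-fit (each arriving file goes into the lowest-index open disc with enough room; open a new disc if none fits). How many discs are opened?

7

  1250 → disc 1 (new)  [load 1250/1400]
  1300 → disc 2 (new)  [load 1300/1400]
  800 → disc 3 (new)  [load 800/1400]
  700 → disc 4 (new)  [load 700/1400]
  1200 → disc 5 (new)  [load 1200/1400]
  200 → disc 3  [load 1000/1400]
  1250 → disc 6 (new)  [load 1250/1400]
  250 → disc 3  [load 1250/1400]
  1200 → disc 7 (new)  [load 1200/1400]
  300 → disc 4  [load 1000/1400]
  300 → disc 4  [load 1300/1400]
7 discs opened.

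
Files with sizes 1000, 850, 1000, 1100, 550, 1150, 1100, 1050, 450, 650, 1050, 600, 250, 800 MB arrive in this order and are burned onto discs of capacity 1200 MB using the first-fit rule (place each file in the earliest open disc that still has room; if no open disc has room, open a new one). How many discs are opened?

  1000 → disc 1 (new)  [load 1000/1200]
  850 → disc 2 (new)  [load 850/1200]
  1000 → disc 3 (new)  [load 1000/1200]
  1100 → disc 4 (new)  [load 1100/1200]
  550 → disc 5 (new)  [load 550/1200]
  1150 → disc 6 (new)  [load 1150/1200]
  1100 → disc 7 (new)  [load 1100/1200]
  1050 → disc 8 (new)  [load 1050/1200]
  450 → disc 5  [load 1000/1200]
  650 → disc 9 (new)  [load 650/1200]
  1050 → disc 10 (new)  [load 1050/1200]
  600 → disc 11 (new)  [load 600/1200]
  250 → disc 2  [load 1100/1200]
  800 → disc 12 (new)  [load 800/1200]
12 discs opened.

12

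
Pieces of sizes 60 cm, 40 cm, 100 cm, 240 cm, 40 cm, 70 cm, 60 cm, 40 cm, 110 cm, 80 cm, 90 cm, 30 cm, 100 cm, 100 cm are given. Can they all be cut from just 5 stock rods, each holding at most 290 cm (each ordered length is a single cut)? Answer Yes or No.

Yes

A valid assignment using 5 stock rods:
  stock rod 1: 240 + 40 = 280
  stock rod 2: 110 + 100 + 80 = 290
  stock rod 3: 100 + 100 + 90 = 290
  stock rod 4: 70 + 60 + 60 + 40 + 40 = 270
  stock rod 5: 30 = 30
Every load is within 290 cm, so 5 stock rods suffice.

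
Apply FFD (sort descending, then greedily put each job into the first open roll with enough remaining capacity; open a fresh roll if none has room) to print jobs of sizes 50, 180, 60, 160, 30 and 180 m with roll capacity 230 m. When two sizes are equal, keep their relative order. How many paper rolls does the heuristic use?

3

Sorted descending: 180, 180, 160, 60, 50, 30.
  180 → roll 1 (new)  [load 180/230]
  180 → roll 2 (new)  [load 180/230]
  160 → roll 3 (new)  [load 160/230]
  60 → roll 3  [load 220/230]
  50 → roll 1  [load 230/230]
  30 → roll 2  [load 210/230]
3 paper rolls opened.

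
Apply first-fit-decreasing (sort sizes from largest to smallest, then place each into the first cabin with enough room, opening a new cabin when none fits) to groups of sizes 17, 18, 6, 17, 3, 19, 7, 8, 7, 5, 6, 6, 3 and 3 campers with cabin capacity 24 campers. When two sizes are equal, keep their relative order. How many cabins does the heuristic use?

Sorted descending: 19, 18, 17, 17, 8, 7, 7, 6, 6, 6, 5, 3, 3, 3.
  19 → cabin 1 (new)  [load 19/24]
  18 → cabin 2 (new)  [load 18/24]
  17 → cabin 3 (new)  [load 17/24]
  17 → cabin 4 (new)  [load 17/24]
  8 → cabin 5 (new)  [load 8/24]
  7 → cabin 3  [load 24/24]
  7 → cabin 4  [load 24/24]
  6 → cabin 2  [load 24/24]
  6 → cabin 5  [load 14/24]
  6 → cabin 5  [load 20/24]
  5 → cabin 1  [load 24/24]
  3 → cabin 5  [load 23/24]
  3 → cabin 6 (new)  [load 3/24]
  3 → cabin 6  [load 6/24]
6 cabins opened.

6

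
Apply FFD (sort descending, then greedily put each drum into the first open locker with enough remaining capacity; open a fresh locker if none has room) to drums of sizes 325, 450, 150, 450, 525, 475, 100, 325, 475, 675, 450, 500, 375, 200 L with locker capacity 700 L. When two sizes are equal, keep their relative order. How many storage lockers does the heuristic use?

10

Sorted descending: 675, 525, 500, 475, 475, 450, 450, 450, 375, 325, 325, 200, 150, 100.
  675 → locker 1 (new)  [load 675/700]
  525 → locker 2 (new)  [load 525/700]
  500 → locker 3 (new)  [load 500/700]
  475 → locker 4 (new)  [load 475/700]
  475 → locker 5 (new)  [load 475/700]
  450 → locker 6 (new)  [load 450/700]
  450 → locker 7 (new)  [load 450/700]
  450 → locker 8 (new)  [load 450/700]
  375 → locker 9 (new)  [load 375/700]
  325 → locker 9  [load 700/700]
  325 → locker 10 (new)  [load 325/700]
  200 → locker 3  [load 700/700]
  150 → locker 2  [load 675/700]
  100 → locker 4  [load 575/700]
10 storage lockers opened.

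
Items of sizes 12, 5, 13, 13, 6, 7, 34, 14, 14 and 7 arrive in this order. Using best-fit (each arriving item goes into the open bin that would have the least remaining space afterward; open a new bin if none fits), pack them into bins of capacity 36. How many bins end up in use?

  12 → bin 1 (new)  [load 12/36]
  5 → bin 1  [load 17/36]
  13 → bin 1  [load 30/36]
  13 → bin 2 (new)  [load 13/36]
  6 → bin 1  [load 36/36]
  7 → bin 2  [load 20/36]
  34 → bin 3 (new)  [load 34/36]
  14 → bin 2  [load 34/36]
  14 → bin 4 (new)  [load 14/36]
  7 → bin 4  [load 21/36]
4 bins opened.

4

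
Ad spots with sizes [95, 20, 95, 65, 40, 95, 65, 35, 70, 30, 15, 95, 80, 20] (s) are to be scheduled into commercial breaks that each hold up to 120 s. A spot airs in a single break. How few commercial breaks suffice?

Total = 95 + 95 + 95 + 95 + 80 + 70 + 65 + 65 + 40 + 35 + 30 + 20 + 20 + 15 = 820 s.
Lower bound: ⌈820/120⌉ = 7 commercial breaks.
Also, 8 ad spots each exceed 60 s, and no two of those can share a break, so at least 8 commercial breaks are needed.
A packing using 8 commercial breaks:
  break 1: 95 + 20 = 115
  break 2: 95 + 20 = 115
  break 3: 95 + 15 = 110
  break 4: 95 = 95
  break 5: 80 + 40 = 120
  break 6: 70 + 35 = 105
  break 7: 65 + 30 = 95
  break 8: 65 = 65
This matches the lower bound, so 8 is optimal.

8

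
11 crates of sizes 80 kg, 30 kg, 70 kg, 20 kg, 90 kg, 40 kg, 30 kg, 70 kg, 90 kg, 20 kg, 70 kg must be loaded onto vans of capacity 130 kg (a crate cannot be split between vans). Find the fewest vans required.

Total = 90 + 90 + 80 + 70 + 70 + 70 + 40 + 30 + 30 + 20 + 20 = 610 kg.
Lower bound: ⌈610/130⌉ = 5 vans.
Also, 6 crates each exceed 65 kg, and no two of those can share a van, so at least 6 vans are needed.
A packing using 6 vans:
  van 1: 90 + 40 = 130
  van 2: 90 + 30 = 120
  van 3: 80 + 30 + 20 = 130
  van 4: 70 + 20 = 90
  van 5: 70 = 70
  van 6: 70 = 70
This matches the lower bound, so 6 is optimal.

6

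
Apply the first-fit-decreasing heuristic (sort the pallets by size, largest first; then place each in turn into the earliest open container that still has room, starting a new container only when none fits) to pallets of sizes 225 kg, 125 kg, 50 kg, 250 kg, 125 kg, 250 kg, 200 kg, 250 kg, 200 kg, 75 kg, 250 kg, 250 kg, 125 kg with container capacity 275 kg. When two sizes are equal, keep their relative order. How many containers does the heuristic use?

Sorted descending: 250, 250, 250, 250, 250, 225, 200, 200, 125, 125, 125, 75, 50.
  250 → container 1 (new)  [load 250/275]
  250 → container 2 (new)  [load 250/275]
  250 → container 3 (new)  [load 250/275]
  250 → container 4 (new)  [load 250/275]
  250 → container 5 (new)  [load 250/275]
  225 → container 6 (new)  [load 225/275]
  200 → container 7 (new)  [load 200/275]
  200 → container 8 (new)  [load 200/275]
  125 → container 9 (new)  [load 125/275]
  125 → container 9  [load 250/275]
  125 → container 10 (new)  [load 125/275]
  75 → container 7  [load 275/275]
  50 → container 6  [load 275/275]
10 containers opened.

10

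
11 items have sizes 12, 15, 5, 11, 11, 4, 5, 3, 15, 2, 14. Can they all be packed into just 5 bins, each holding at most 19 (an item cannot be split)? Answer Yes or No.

No

Total = 97; ⌈97/19⌉ = 6.
At least 6 bins are required, but only 5 are allowed.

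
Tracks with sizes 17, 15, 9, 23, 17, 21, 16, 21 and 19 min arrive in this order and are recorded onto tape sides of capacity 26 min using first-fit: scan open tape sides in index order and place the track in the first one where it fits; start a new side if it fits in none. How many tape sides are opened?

  17 → side 1 (new)  [load 17/26]
  15 → side 2 (new)  [load 15/26]
  9 → side 1  [load 26/26]
  23 → side 3 (new)  [load 23/26]
  17 → side 4 (new)  [load 17/26]
  21 → side 5 (new)  [load 21/26]
  16 → side 6 (new)  [load 16/26]
  21 → side 7 (new)  [load 21/26]
  19 → side 8 (new)  [load 19/26]
8 tape sides opened.

8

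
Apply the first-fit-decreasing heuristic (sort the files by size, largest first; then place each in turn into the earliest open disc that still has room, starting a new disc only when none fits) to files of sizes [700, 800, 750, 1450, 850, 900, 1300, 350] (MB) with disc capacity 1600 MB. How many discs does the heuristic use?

5

Sorted descending: 1450, 1300, 900, 850, 800, 750, 700, 350.
  1450 → disc 1 (new)  [load 1450/1600]
  1300 → disc 2 (new)  [load 1300/1600]
  900 → disc 3 (new)  [load 900/1600]
  850 → disc 4 (new)  [load 850/1600]
  800 → disc 5 (new)  [load 800/1600]
  750 → disc 4  [load 1600/1600]
  700 → disc 3  [load 1600/1600]
  350 → disc 5  [load 1150/1600]
5 discs opened.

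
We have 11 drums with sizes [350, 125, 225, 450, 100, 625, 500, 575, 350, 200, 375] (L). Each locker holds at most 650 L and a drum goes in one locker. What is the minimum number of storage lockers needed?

7

Total = 625 + 575 + 500 + 450 + 375 + 350 + 350 + 225 + 200 + 125 + 100 = 3875 L.
Lower bound: ⌈3875/650⌉ = 6 storage lockers.
Also, 7 drums each exceed 325 L, and no two of those can share a locker, so at least 7 storage lockers are needed.
A packing using 7 storage lockers:
  locker 1: 625 = 625
  locker 2: 575 = 575
  locker 3: 500 + 125 = 625
  locker 4: 450 + 200 = 650
  locker 5: 375 + 225 = 600
  locker 6: 350 + 100 = 450
  locker 7: 350 = 350
This matches the lower bound, so 7 is optimal.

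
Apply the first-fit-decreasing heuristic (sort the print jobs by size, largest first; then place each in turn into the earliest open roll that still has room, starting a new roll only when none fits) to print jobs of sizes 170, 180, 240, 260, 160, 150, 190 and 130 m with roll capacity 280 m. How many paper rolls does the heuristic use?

Sorted descending: 260, 240, 190, 180, 170, 160, 150, 130.
  260 → roll 1 (new)  [load 260/280]
  240 → roll 2 (new)  [load 240/280]
  190 → roll 3 (new)  [load 190/280]
  180 → roll 4 (new)  [load 180/280]
  170 → roll 5 (new)  [load 170/280]
  160 → roll 6 (new)  [load 160/280]
  150 → roll 7 (new)  [load 150/280]
  130 → roll 7  [load 280/280]
7 paper rolls opened.

7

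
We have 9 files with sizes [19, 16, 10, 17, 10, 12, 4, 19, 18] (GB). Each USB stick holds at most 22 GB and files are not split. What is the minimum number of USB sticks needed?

Total = 19 + 19 + 18 + 17 + 16 + 12 + 10 + 10 + 4 = 125 GB.
Lower bound: ⌈125/22⌉ = 6 USB sticks.
A packing using 7 USB sticks:
  USB stick 1: 19 = 19
  USB stick 2: 19 = 19
  USB stick 3: 18 + 4 = 22
  USB stick 4: 17 = 17
  USB stick 5: 16 = 16
  USB stick 6: 12 + 10 = 22
  USB stick 7: 10 = 10
No arrangement into 6 USB sticks stays within capacity, so 7 is optimal.

7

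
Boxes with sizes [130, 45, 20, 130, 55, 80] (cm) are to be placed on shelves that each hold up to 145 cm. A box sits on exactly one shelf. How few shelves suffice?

Total = 130 + 130 + 80 + 55 + 45 + 20 = 460 cm.
Lower bound: ⌈460/145⌉ = 4 shelves.
A packing using 4 shelves:
  shelf 1: 130 = 130
  shelf 2: 130 = 130
  shelf 3: 80 + 55 = 135
  shelf 4: 45 + 20 = 65
This matches the lower bound, so 4 is optimal.

4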